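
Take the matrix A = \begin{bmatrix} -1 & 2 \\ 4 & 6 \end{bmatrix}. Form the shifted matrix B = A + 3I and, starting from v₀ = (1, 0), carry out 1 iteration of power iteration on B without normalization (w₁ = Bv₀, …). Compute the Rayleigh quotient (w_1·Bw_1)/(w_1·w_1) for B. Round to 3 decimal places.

10.000

B = A + 3I has rows (2, 2); (4, 9)
w1 = Bv₀ = (2, 4)
Bw1 = (12, 44)
w1·Bw1 = 200; w1·w1 = 20; μ ≈ 200/20 = 10.000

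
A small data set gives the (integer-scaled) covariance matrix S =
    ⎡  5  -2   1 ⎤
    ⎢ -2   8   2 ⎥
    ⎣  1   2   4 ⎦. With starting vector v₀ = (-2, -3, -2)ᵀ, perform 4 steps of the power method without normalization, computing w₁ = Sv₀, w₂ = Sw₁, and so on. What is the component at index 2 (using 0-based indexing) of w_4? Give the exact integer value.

w1 = Sv₀ = (5·(-2) + (-2)·(-3) + 1·(-2); (-2)·(-2) + 8·(-3) + 2·(-2); 1·(-2) + 2·(-3) + 4·(-2)) = (-6, -24, -16)
w2 = Sw1 = (5·(-6) + (-2)·(-24) + 1·(-16); (-2)·(-6) + 8·(-24) + 2·(-16); 1·(-6) + 2·(-24) + 4·(-16)) = (2, -212, -118)
w3 = Sw2 = (316, -1936, -894)
w4 = Sw3 = (4558, -17908, -7132)
The requested component of w4 is -7132.

-7132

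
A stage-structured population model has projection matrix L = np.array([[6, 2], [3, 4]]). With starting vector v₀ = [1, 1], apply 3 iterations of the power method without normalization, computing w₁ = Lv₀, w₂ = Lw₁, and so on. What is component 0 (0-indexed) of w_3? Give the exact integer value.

476

w1 = Lv₀ = (6·1 + 2·1; 3·1 + 4·1) = (8, 7)
w2 = Lw1 = (6·8 + 2·7; 3·8 + 4·7) = (62, 52)
w3 = Lw2 = (476, 394)
The requested component of w3 is 476.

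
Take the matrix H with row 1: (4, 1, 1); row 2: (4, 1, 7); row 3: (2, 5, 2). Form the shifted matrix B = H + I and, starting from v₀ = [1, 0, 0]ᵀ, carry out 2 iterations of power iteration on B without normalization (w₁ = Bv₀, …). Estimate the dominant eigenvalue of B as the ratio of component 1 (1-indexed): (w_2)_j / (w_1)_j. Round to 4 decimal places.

6.2000

B = H + I has rows (5, 1, 1); (4, 2, 7); (2, 5, 3)
w1 = Bv₀ = (5·1 + 1·0 + 1·0; 4·1 + 2·0 + 7·0; 2·1 + 5·0 + 3·0) = (5, 4, 2)
w2 = Bw1 = (5·5 + 1·4 + 1·2; 4·5 + 2·4 + 7·2; 2·5 + 5·4 + 3·2) = (31, 42, 36)
Ratio: 31/5 = 6.2000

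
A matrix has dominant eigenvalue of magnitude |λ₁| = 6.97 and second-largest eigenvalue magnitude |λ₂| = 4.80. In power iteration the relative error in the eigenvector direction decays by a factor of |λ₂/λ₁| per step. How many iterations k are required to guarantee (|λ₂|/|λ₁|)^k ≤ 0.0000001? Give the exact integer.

44

|λ₂/λ₁| = 4.80/6.97 = 0.68867
Need k ≥ ln(0.0000001) / ln(0.68867) = -16.1181 / -0.3730 ≈ 43.212
Smallest integer k satisfying the bound: 44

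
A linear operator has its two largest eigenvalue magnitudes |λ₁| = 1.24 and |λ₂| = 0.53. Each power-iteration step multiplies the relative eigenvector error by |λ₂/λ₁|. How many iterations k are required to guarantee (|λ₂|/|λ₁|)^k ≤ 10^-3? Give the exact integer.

|λ₂/λ₁| = 0.53/1.24 = 0.42742
Need k ≥ ln(10^-3) / ln(0.42742) = -6.9078 / -0.8500 ≈ 8.127
Smallest integer k satisfying the bound: 9

9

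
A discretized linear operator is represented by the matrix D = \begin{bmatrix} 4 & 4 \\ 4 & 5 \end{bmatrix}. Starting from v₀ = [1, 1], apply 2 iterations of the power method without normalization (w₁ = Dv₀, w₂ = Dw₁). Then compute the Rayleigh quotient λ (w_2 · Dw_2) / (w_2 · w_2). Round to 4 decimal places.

w1 = Dv₀ = (8, 9)
w2 = Dw1 = (68, 77)
Dw2 = (580, 657)
w2·Dw2 = 68·580 + 77·657 = 90029; w2·w2 = 68·68 + 77·77 = 10553
λ ≈ 90029/10553 = 8.5311

8.5311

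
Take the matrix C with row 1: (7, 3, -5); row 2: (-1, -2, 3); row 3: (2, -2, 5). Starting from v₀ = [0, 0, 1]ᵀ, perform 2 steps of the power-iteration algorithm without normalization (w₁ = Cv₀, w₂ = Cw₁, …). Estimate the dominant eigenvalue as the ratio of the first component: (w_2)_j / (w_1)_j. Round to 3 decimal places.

w1 = Cv₀ = (7·0 + 3·0 + (-5)·1; (-1)·0 + (-2)·0 + 3·1; 2·0 + (-2)·0 + 5·1) = (-5, 3, 5)
w2 = Cw1 = (7·(-5) + 3·3 + (-5)·5; (-1)·(-5) + (-2)·3 + 3·5; 2·(-5) + (-2)·3 + 5·5) = (-51, 14, 9)
Ratio at component: -51 / -5 = 10.200

10.200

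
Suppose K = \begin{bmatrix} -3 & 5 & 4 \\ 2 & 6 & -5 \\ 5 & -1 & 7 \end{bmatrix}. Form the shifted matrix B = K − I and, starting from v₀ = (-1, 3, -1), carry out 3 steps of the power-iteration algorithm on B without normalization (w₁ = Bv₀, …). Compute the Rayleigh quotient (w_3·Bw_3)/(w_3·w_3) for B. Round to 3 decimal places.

B = K − I has rows (-4, 5, 4); (2, 5, -5); (5, -1, 6)
w1 = Bv₀ = (15, 18, -14)
w2 = Bw1 = (-26, 190, -27)
w3 = Bw2 = (946, 1033, -482)
Bw3 = (-547, 9467, 805)
w3·Bw3 = 8873939; w3·w3 = 2194329; μ ≈ 8873939/2194329 = 4.044

μ ≈ 4.044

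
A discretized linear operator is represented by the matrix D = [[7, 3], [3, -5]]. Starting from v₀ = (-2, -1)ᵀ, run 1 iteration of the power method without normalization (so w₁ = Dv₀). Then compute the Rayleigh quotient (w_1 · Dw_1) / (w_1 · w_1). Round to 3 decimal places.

λ ≈ 7.310

w1 = Dv₀ = (7·(-2) + 3·(-1); 3·(-2) + (-5)·(-1)) = (-17, -1)
Dw1 = (-122, -46)
w1·Dw1 = (-17)·(-122) + (-1)·(-46) = 2120; w1·w1 = (-17)·(-17) + (-1)·(-1) = 290
λ ≈ 2120/290 = 7.310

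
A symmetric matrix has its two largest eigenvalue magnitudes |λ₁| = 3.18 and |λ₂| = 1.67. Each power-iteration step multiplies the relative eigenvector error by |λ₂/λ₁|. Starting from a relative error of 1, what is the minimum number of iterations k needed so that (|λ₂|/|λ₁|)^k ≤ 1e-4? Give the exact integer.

15

|λ₂/λ₁| = 1.67/3.18 = 0.52516
Need k ≥ ln(1e-4) / ln(0.52516) = -9.2103 / -0.6441 ≈ 14.300
Smallest integer k satisfying the bound: 15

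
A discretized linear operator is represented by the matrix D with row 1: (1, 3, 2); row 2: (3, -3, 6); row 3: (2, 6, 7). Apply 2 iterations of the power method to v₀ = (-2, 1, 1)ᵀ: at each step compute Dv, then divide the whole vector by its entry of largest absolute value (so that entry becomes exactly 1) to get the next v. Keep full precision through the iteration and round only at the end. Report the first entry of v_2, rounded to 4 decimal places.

Dv0 = (3.00000, -3.00000, 9.00000); divide by 9.00000 → v1 = (0.33333, -0.33333, 1.00000)
Dv1 = (1.33333, 8.00000, 5.66667); divide by 8.00000 → v2 = (0.16667, 1.00000, 0.70833)
Requested entry of v2: 12/72 = 0.1667

0.1667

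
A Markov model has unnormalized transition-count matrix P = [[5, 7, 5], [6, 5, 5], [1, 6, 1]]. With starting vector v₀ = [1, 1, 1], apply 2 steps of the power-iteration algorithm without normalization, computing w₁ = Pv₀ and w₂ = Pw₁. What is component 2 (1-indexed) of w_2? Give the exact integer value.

w1 = Pv₀ = (5·1 + 7·1 + 5·1; 6·1 + 5·1 + 5·1; 1·1 + 6·1 + 1·1) = (17, 16, 8)
w2 = Pw1 = (5·17 + 7·16 + 5·8; 6·17 + 5·16 + 5·8; 1·17 + 6·16 + 1·8) = (237, 222, 121)
The requested component of w2 is 222.

222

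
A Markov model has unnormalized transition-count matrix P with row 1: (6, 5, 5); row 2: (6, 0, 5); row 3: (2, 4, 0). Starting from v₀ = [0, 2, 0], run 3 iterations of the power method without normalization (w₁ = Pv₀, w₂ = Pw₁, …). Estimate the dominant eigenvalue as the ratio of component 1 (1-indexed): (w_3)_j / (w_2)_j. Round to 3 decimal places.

12.000

w1 = Pv₀ = (10, 0, 8)
w2 = Pw1 = (100, 100, 20)
w3 = Pw2 = (1200, 700, 600)
Ratio at component: 1200 / 100 = 12.000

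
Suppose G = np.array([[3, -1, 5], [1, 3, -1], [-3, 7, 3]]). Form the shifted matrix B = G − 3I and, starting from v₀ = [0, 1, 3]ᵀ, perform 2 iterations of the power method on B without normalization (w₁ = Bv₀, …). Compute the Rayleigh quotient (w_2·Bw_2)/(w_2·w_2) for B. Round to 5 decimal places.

-1.36104

B = G − 3I has rows (0, -1, 5); (1, 0, -1); (-3, 7, 0)
w1 = Bv₀ = (14, -3, 7)
w2 = Bw1 = (38, 7, -63)
Bw2 = (-322, 101, -65)
w2·Bw2 = -7434; w2·w2 = 5462; μ ≈ -7434/5462 = -1.36104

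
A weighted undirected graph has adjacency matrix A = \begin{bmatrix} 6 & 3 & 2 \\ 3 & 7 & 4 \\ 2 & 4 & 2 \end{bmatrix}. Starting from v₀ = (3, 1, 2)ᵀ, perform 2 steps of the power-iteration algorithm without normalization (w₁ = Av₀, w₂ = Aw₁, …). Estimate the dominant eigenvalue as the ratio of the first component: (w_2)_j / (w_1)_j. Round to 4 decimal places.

w1 = Av₀ = (6·3 + 3·1 + 2·2; 3·3 + 7·1 + 4·2; 2·3 + 4·1 + 2·2) = (25, 24, 14)
w2 = Aw1 = (6·25 + 3·24 + 2·14; 3·25 + 7·24 + 4·14; 2·25 + 4·24 + 2·14) = (250, 299, 174)
Ratio at component: 250 / 25 = 10.0000

λ ≈ 10.0000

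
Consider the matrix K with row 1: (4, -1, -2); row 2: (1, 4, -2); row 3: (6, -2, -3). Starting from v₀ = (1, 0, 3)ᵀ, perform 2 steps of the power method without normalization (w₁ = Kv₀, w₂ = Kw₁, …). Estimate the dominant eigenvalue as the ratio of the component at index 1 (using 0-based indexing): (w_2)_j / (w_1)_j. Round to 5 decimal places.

w1 = Kv₀ = (-2, -5, -3)
w2 = Kw1 = (3, -16, 7)
Ratio at component: -16 / -5 = 3.20000

λ ≈ 3.20000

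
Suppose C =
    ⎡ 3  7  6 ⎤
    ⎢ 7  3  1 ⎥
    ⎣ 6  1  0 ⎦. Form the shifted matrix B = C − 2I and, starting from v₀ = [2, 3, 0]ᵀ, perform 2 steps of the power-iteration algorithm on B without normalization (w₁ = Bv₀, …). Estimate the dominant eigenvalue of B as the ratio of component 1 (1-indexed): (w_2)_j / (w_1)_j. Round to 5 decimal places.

10.08696

B = C − 2I has rows (1, 7, 6); (7, 1, 1); (6, 1, -2)
w1 = Bv₀ = (1·2 + 7·3 + 6·0; 7·2 + 1·3 + 1·0; 6·2 + 1·3 + (-2)·0) = (23, 17, 15)
w2 = Bw1 = (1·23 + 7·17 + 6·15; 7·23 + 1·17 + 1·15; 6·23 + 1·17 + (-2)·15) = (232, 193, 125)
Ratio: 232/23 = 10.08696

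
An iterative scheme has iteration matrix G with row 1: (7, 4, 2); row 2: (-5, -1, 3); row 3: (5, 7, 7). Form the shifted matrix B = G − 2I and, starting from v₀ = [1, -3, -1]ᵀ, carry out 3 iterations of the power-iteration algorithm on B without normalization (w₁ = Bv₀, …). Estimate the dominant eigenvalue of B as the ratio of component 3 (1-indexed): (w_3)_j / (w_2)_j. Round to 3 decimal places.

8.930

B = G − 2I has rows (5, 4, 2); (-5, -3, 3); (5, 7, 5)
w1 = Bv₀ = (5·1 + 4·(-3) + 2·(-1); (-5)·1 + (-3)·(-3) + 3·(-1); 5·1 + 7·(-3) + 5·(-1)) = (-9, 1, -21)
w2 = Bw1 = (5·(-9) + 4·1 + 2·(-21); (-5)·(-9) + (-3)·1 + 3·(-21); 5·(-9) + 7·1 + 5·(-21)) = (-83, -21, -143)
w3 = Bw2 = (-785, 49, -1277)
Ratio: -1277/-143 = 8.930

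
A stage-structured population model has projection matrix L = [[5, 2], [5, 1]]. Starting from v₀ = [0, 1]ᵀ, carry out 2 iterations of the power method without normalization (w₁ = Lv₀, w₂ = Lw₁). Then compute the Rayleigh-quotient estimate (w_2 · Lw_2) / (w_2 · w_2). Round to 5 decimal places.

6.66038

w1 = Lv₀ = (5·0 + 2·1; 5·0 + 1·1) = (2, 1)
w2 = Lw1 = (5·2 + 2·1; 5·2 + 1·1) = (12, 11)
Lw2 = (82, 71)
w2·Lw2 = 12·82 + 11·71 = 1765; w2·w2 = 12·12 + 11·11 = 265
λ ≈ 1765/265 = 6.66038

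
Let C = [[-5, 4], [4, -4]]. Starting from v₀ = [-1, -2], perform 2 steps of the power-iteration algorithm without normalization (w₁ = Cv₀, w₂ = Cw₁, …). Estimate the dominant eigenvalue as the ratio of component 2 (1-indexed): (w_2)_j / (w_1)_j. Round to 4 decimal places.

w1 = Cv₀ = (-3, 4)
w2 = Cw1 = (31, -28)
Ratio at component: -28 / 4 = -7.0000

λ ≈ -7.0000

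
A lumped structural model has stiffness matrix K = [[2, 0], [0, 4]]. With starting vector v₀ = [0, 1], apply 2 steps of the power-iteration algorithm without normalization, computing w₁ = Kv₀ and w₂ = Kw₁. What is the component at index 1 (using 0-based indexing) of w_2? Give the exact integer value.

w1 = Kv₀ = (0, 4)
w2 = Kw1 = (0, 16)
The requested component of w2 is 16.

16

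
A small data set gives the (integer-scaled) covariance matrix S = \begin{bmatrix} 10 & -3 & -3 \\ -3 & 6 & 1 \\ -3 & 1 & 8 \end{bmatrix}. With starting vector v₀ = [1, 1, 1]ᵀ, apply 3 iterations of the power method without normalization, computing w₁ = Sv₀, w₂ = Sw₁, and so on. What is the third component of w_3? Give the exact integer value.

w1 = Sv₀ = (10·1 + (-3)·1 + (-3)·1; (-3)·1 + 6·1 + 1·1; (-3)·1 + 1·1 + 8·1) = (4, 4, 6)
w2 = Sw1 = (10·4 + (-3)·4 + (-3)·6; (-3)·4 + 6·4 + 1·6; (-3)·4 + 1·4 + 8·6) = (10, 18, 40)
w3 = Sw2 = (-74, 118, 308)
The requested component of w3 is 308.

308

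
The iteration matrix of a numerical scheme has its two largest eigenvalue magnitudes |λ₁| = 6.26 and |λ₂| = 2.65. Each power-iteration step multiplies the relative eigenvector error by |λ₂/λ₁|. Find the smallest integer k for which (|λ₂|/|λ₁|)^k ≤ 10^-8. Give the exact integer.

22

|λ₂/λ₁| = 2.65/6.26 = 0.42332
Need k ≥ ln(10^-8) / ln(0.42332) = -18.4207 / -0.8596 ≈ 21.429
Smallest integer k satisfying the bound: 22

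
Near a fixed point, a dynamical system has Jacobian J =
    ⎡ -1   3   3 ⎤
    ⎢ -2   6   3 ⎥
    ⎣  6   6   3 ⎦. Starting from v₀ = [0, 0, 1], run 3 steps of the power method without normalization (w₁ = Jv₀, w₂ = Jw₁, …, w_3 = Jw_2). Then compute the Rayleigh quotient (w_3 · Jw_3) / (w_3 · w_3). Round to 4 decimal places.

w1 = Jv₀ = (3, 3, 3)
w2 = Jw1 = (15, 21, 45)
w3 = Jw2 = (183, 231, 351)
Jw3 = (1563, 2073, 3537)
w3·Jw3 = 183·1563 + 231·2073 + 351·3537 = 2006379; w3·w3 = 183·183 + 231·231 + 351·351 = 210051
λ ≈ 2006379/210051 = 9.5519

λ ≈ 9.5519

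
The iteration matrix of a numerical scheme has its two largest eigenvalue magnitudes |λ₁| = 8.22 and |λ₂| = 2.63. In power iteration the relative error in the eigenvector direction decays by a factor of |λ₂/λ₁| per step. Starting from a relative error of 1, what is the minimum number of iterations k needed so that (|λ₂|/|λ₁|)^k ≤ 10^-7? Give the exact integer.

15

|λ₂/λ₁| = 2.63/8.22 = 0.31995
Need k ≥ ln(10^-7) / ln(0.31995) = -16.1181 / -1.1396 ≈ 14.144
Smallest integer k satisfying the bound: 15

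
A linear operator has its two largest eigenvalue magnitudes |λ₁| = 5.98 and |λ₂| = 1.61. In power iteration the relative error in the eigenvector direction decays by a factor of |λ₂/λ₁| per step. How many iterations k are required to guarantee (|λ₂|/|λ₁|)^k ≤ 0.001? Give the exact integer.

6

|λ₂/λ₁| = 1.61/5.98 = 0.26923
Need k ≥ ln(0.001) / ln(0.26923) = -6.9078 / -1.3122 ≈ 5.264
Smallest integer k satisfying the bound: 6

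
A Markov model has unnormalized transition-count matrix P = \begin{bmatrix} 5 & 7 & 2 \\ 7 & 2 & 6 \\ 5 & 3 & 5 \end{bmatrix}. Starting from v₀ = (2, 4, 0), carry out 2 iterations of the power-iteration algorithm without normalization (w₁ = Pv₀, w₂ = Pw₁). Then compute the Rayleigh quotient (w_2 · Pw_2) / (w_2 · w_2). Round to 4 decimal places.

w1 = Pv₀ = (5·2 + 7·4 + 2·0; 7·2 + 2·4 + 6·0; 5·2 + 3·4 + 5·0) = (38, 22, 22)
w2 = Pw1 = (5·38 + 7·22 + 2·22; 7·38 + 2·22 + 6·22; 5·38 + 3·22 + 5·22) = (388, 442, 366)
Pw2 = (5766, 5796, 5096)
w2·Pw2 = 388·5766 + 442·5796 + 366·5096 = 6664176; w2·w2 = 388·388 + 442·442 + 366·366 = 479864
λ ≈ 6664176/479864 = 13.8876

13.8876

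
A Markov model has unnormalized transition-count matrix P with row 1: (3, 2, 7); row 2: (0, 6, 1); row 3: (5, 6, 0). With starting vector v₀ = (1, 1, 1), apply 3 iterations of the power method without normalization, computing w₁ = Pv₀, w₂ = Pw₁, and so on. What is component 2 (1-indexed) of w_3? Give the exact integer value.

420

w1 = Pv₀ = (12, 7, 11)
w2 = Pw1 = (127, 53, 102)
w3 = Pw2 = (1201, 420, 953)
The requested component of w3 is 420.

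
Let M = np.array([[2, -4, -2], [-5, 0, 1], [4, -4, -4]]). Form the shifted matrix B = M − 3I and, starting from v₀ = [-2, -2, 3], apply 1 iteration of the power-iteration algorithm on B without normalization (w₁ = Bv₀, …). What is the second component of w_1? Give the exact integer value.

B = M − 3I has rows (-1, -4, -2); (-5, -3, 1); (4, -4, -7)
w1 = Bv₀ = (4, 19, -21)
Requested component of w1: 19

19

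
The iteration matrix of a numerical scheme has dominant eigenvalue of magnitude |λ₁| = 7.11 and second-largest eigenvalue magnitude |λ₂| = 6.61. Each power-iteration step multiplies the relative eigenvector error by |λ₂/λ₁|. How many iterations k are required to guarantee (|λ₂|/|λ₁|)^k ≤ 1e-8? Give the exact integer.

|λ₂/λ₁| = 6.61/7.11 = 0.92968
Need k ≥ ln(1e-8) / ln(0.92968) = -18.4207 / -0.0729 ≈ 252.620
Smallest integer k satisfying the bound: 253

253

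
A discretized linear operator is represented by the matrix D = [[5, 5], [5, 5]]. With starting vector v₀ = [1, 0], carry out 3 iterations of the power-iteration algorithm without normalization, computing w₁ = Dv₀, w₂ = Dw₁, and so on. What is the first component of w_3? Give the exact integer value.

500

w1 = Dv₀ = (5·1 + 5·0; 5·1 + 5·0) = (5, 5)
w2 = Dw1 = (5·5 + 5·5; 5·5 + 5·5) = (50, 50)
w3 = Dw2 = (500, 500)
The requested component of w3 is 500.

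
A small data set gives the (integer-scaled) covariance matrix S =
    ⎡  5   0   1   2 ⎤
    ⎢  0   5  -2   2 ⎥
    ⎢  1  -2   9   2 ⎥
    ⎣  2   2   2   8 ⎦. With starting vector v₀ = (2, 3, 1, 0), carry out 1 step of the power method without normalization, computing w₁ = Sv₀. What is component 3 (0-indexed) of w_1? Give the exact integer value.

w1 = Sv₀ = (5·2 + 0·3 + 1·1 + 2·0; 0·2 + 5·3 + (-2)·1 + 2·0; 1·2 + (-2)·3 + 9·1 + 2·0; 2·2 + 2·3 + 2·1 + 8·0) = (11, 13, 5, 12)
The requested component of w1 is 12.

12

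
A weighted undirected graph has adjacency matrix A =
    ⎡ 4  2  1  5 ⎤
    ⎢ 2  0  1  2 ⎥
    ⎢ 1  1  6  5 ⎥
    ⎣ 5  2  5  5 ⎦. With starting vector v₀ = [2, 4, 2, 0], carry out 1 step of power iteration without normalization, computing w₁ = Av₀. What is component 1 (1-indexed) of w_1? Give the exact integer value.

w1 = Av₀ = (4·2 + 2·4 + 1·2 + 5·0; 2·2 + 0·4 + 1·2 + 2·0; 1·2 + 1·4 + 6·2 + 5·0; 5·2 + 2·4 + 5·2 + 5·0) = (18, 6, 18, 28)
The requested component of w1 is 18.

18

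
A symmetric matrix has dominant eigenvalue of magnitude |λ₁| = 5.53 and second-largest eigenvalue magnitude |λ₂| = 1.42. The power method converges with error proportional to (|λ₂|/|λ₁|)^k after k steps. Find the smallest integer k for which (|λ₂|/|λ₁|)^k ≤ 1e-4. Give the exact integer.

7

|λ₂/λ₁| = 1.42/5.53 = 0.25678
Need k ≥ ln(1e-4) / ln(0.25678) = -9.2103 / -1.3595 ≈ 6.775
Smallest integer k satisfying the bound: 7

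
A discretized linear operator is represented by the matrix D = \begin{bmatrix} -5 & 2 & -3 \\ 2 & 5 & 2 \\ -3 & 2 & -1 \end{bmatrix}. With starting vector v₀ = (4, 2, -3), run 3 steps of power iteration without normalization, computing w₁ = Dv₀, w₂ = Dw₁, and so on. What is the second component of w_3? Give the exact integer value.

w1 = Dv₀ = ((-5)·4 + 2·2 + (-3)·(-3); 2·4 + 5·2 + 2·(-3); (-3)·4 + 2·2 + (-1)·(-3)) = (-7, 12, -5)
w2 = Dw1 = ((-5)·(-7) + 2·12 + (-3)·(-5); 2·(-7) + 5·12 + 2·(-5); (-3)·(-7) + 2·12 + (-1)·(-5)) = (74, 36, 50)
w3 = Dw2 = (-448, 428, -200)
The requested component of w3 is 428.

428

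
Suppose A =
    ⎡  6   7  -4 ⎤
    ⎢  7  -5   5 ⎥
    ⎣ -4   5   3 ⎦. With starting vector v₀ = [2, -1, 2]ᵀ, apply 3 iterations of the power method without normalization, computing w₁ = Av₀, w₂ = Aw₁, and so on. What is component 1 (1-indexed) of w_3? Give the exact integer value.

-673

w1 = Av₀ = (-3, 29, -7)
w2 = Aw1 = (213, -201, 136)
w3 = Aw2 = (-673, 3176, -1449)
The requested component of w3 is -673.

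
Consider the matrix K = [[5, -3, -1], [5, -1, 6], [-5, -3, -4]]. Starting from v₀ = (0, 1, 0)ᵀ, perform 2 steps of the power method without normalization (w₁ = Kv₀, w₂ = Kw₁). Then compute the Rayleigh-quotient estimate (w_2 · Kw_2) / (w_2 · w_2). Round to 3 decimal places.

w1 = Kv₀ = (5·0 + (-3)·1 + (-1)·0; 5·0 + (-1)·1 + 6·0; (-5)·0 + (-3)·1 + (-4)·0) = (-3, -1, -3)
w2 = Kw1 = (5·(-3) + (-3)·(-1) + (-1)·(-3); 5·(-3) + (-1)·(-1) + 6·(-3); (-5)·(-3) + (-3)·(-1) + (-4)·(-3)) = (-9, -32, 30)
Kw2 = (21, 167, 21)
w2·Kw2 = (-9)·21 + (-32)·167 + 30·21 = -4903; w2·w2 = (-9)·(-9) + (-32)·(-32) + 30·30 = 2005
λ ≈ -4903/2005 = -2.445

λ ≈ -2.445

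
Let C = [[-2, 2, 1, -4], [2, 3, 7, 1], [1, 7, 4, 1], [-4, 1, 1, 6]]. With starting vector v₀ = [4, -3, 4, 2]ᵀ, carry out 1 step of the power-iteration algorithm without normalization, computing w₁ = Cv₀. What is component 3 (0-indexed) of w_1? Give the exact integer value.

-3

w1 = Cv₀ = ((-2)·4 + 2·(-3) + 1·4 + (-4)·2; 2·4 + 3·(-3) + 7·4 + 1·2; 1·4 + 7·(-3) + 4·4 + 1·2; (-4)·4 + 1·(-3) + 1·4 + 6·2) = (-18, 29, 1, -3)
The requested component of w1 is -3.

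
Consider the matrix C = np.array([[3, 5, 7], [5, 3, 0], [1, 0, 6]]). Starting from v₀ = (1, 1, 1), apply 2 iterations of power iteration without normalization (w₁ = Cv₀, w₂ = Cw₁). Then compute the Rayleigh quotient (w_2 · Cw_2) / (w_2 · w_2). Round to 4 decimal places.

w1 = Cv₀ = (3·1 + 5·1 + 7·1; 5·1 + 3·1 + 0·1; 1·1 + 0·1 + 6·1) = (15, 8, 7)
w2 = Cw1 = (3·15 + 5·8 + 7·7; 5·15 + 3·8 + 0·7; 1·15 + 0·8 + 6·7) = (134, 99, 57)
Cw2 = (1296, 967, 476)
w2·Cw2 = 134·1296 + 99·967 + 57·476 = 296529; w2·w2 = 134·134 + 99·99 + 57·57 = 31006
λ ≈ 296529/31006 = 9.5636

λ ≈ 9.5636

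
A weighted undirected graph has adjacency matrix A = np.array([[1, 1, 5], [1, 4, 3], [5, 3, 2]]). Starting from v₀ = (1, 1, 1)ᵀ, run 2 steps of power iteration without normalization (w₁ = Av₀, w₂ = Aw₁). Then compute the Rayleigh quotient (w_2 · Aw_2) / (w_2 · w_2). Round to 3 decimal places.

λ ≈ 8.457

w1 = Av₀ = (7, 8, 10)
w2 = Aw1 = (65, 69, 79)
Aw2 = (529, 578, 690)
w2·Aw2 = 65·529 + 69·578 + 79·690 = 128777; w2·w2 = 65·65 + 69·69 + 79·79 = 15227
λ ≈ 128777/15227 = 8.457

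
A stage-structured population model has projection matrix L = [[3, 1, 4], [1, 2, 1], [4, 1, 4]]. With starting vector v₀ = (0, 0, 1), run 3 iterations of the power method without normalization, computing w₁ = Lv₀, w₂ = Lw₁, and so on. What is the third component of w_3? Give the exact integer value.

w1 = Lv₀ = (3·0 + 1·0 + 4·1; 1·0 + 2·0 + 1·1; 4·0 + 1·0 + 4·1) = (4, 1, 4)
w2 = Lw1 = (3·4 + 1·1 + 4·4; 1·4 + 2·1 + 1·4; 4·4 + 1·1 + 4·4) = (29, 10, 33)
w3 = Lw2 = (229, 82, 258)
The requested component of w3 is 258.

258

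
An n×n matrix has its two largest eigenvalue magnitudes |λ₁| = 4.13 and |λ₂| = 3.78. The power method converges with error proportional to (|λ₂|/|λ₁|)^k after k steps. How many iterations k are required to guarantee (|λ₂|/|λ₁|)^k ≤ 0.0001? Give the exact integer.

105

|λ₂/λ₁| = 3.78/4.13 = 0.91525
Need k ≥ ln(0.0001) / ln(0.91525) = -9.2103 / -0.0886 ≈ 104.009
Smallest integer k satisfying the bound: 105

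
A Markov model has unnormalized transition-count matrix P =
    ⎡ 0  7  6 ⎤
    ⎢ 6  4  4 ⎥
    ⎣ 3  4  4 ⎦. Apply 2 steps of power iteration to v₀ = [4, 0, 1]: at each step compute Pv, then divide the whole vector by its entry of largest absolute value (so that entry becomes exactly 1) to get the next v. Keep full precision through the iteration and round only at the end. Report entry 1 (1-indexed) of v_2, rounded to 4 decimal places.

1.0000

Pv0 = (6.00000, 28.00000, 16.00000); divide by 28.00000 → v1 = (0.21429, 1.00000, 0.57143)
Pv1 = (10.42857, 7.57143, 6.92857); divide by 10.42857 → v2 = (1.00000, 0.72603, 0.66438)
Requested entry of v2: 292/292 = 1.0000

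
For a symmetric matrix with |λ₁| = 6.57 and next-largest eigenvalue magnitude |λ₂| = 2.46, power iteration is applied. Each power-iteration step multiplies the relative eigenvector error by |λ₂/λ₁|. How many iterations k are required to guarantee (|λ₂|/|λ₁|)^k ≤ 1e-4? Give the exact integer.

10

|λ₂/λ₁| = 2.46/6.57 = 0.37443
Need k ≥ ln(1e-4) / ln(0.37443) = -9.2103 / -0.9824 ≈ 9.376
Smallest integer k satisfying the bound: 10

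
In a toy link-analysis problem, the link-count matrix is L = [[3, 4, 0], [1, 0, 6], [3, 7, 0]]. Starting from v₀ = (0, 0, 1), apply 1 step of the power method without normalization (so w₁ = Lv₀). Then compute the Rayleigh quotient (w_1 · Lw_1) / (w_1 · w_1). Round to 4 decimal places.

w1 = Lv₀ = (3·0 + 4·0 + 0·1; 1·0 + 0·0 + 6·1; 3·0 + 7·0 + 0·1) = (0, 6, 0)
Lw1 = (24, 0, 42)
w1·Lw1 = 0·24 + 6·0 + 0·42 = 0; w1·w1 = 0·0 + 6·6 + 0·0 = 36
λ ≈ 0/36 = 0.0000

0.0000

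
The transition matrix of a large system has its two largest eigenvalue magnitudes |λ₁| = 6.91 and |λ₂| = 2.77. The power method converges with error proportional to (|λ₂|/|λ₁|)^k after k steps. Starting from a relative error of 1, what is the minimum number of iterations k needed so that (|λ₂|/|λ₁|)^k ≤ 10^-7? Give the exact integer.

18

|λ₂/λ₁| = 2.77/6.91 = 0.40087
Need k ≥ ln(10^-7) / ln(0.40087) = -16.1181 / -0.9141 ≈ 17.632
Smallest integer k satisfying the bound: 18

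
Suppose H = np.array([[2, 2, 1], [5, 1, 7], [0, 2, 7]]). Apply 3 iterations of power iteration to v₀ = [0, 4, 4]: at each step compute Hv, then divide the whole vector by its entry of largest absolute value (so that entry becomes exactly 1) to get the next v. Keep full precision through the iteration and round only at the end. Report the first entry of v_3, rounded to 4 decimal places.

Hv0 = (12.00000, 32.00000, 36.00000); divide by 36.00000 → v1 = (0.33333, 0.88889, 1.00000)
Hv1 = (3.44444, 9.55556, 8.77778); divide by 9.55556 → v2 = (0.36047, 1.00000, 0.91860)
Hv2 = (3.63953, 9.23256, 8.43023); divide by 9.23256 → v3 = (0.39421, 1.00000, 0.91310)
Requested entry of v3: 1252/3176 = 0.3942

0.3942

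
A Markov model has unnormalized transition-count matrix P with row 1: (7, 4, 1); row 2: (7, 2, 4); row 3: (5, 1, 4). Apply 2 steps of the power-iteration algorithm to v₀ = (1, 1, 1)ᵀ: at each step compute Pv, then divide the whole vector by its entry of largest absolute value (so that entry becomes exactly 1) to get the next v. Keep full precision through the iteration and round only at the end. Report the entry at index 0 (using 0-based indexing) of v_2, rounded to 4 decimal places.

0.9733

Pv0 = (12.00000, 13.00000, 10.00000); divide by 13.00000 → v1 = (0.92308, 1.00000, 0.76923)
Pv1 = (11.23077, 11.53846, 8.69231); divide by 11.53846 → v2 = (0.97333, 1.00000, 0.75333)
Requested entry of v2: 146/150 = 0.9733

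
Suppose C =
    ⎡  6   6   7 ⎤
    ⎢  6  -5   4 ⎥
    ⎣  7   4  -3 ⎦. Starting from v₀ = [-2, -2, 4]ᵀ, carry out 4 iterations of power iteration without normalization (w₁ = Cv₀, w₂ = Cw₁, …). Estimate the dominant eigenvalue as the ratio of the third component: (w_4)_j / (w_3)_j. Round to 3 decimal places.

λ ≈ -2.775

w1 = Cv₀ = (4, 14, -34)
w2 = Cw1 = (-130, -182, 186)
w3 = Cw2 = (-570, 874, -2196)
w4 = Cw3 = (-13548, -16574, 6094)
Ratio at component: 6094 / -2196 = -2.775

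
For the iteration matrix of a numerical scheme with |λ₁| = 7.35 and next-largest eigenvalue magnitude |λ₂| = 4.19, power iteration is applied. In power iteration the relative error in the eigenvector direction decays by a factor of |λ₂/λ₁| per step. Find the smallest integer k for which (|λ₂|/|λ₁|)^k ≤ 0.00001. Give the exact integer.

|λ₂/λ₁| = 4.19/7.35 = 0.57007
Need k ≥ ln(0.00001) / ln(0.57007) = -11.5129 / -0.5620 ≈ 20.486
Smallest integer k satisfying the bound: 21

21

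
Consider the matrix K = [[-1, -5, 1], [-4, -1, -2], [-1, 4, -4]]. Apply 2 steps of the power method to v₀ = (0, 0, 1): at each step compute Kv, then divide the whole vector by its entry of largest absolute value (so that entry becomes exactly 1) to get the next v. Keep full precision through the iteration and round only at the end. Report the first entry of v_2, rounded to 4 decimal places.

0.7143

Kv0 = (1.00000, -2.00000, -4.00000); divide by -4.00000 → v1 = (-0.25000, 0.50000, 1.00000)
Kv1 = (-1.25000, -1.50000, -1.75000); divide by -1.75000 → v2 = (0.71429, 0.85714, 1.00000)
Requested entry of v2: 5/7 = 0.7143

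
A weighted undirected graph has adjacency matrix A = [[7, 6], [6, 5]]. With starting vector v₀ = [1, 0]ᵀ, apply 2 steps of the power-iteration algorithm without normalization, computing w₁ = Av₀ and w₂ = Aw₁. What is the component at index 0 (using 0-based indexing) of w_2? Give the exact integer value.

85

w1 = Av₀ = (7, 6)
w2 = Aw1 = (85, 72)
The requested component of w2 is 85.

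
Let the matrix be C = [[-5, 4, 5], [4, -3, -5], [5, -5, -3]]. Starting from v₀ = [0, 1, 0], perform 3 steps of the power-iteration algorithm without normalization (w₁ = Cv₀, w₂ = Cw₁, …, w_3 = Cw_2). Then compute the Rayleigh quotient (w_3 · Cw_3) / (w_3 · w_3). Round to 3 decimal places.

-13.051

w1 = Cv₀ = ((-5)·0 + 4·1 + 5·0; 4·0 + (-3)·1 + (-5)·0; 5·0 + (-5)·1 + (-3)·0) = (4, -3, -5)
w2 = Cw1 = ((-5)·4 + 4·(-3) + 5·(-5); 4·4 + (-3)·(-3) + (-5)·(-5); 5·4 + (-5)·(-3) + (-3)·(-5)) = (-57, 50, 50)
w3 = Cw2 = (735, -628, -685)
Cw3 = (-9612, 8249, 8870)
w3·Cw3 = 735·(-9612) + (-628)·8249 + (-685)·8870 = -18321142; w3·w3 = 735·735 + (-628)·(-628) + (-685)·(-685) = 1403834
λ ≈ -18321142/1403834 = -13.051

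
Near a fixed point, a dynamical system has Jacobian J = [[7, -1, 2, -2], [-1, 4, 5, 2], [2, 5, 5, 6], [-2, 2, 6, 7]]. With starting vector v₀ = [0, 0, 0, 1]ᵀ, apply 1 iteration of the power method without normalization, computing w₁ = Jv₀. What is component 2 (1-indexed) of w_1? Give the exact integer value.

w1 = Jv₀ = (-2, 2, 6, 7)
The requested component of w1 is 2.

2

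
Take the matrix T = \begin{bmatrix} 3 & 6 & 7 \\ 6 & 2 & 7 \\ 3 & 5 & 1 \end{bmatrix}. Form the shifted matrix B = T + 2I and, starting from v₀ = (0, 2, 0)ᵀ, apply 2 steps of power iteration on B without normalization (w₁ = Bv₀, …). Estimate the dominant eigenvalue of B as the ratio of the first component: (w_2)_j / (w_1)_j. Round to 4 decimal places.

14.8333

B = T + 2I has rows (5, 6, 7); (6, 4, 7); (3, 5, 3)
w1 = Bv₀ = (5·0 + 6·2 + 7·0; 6·0 + 4·2 + 7·0; 3·0 + 5·2 + 3·0) = (12, 8, 10)
w2 = Bw1 = (5·12 + 6·8 + 7·10; 6·12 + 4·8 + 7·10; 3·12 + 5·8 + 3·10) = (178, 174, 106)
Ratio: 178/12 = 14.8333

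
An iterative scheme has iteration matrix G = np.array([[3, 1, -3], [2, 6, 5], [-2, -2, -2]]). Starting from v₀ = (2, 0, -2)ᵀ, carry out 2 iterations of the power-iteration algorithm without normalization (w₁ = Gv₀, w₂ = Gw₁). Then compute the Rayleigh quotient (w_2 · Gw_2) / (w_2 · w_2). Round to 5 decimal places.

w1 = Gv₀ = (3·2 + 1·0 + (-3)·(-2); 2·2 + 6·0 + 5·(-2); (-2)·2 + (-2)·0 + (-2)·(-2)) = (12, -6, 0)
w2 = Gw1 = (3·12 + 1·(-6) + (-3)·0; 2·12 + 6·(-6) + 5·0; (-2)·12 + (-2)·(-6) + (-2)·0) = (30, -12, -12)
Gw2 = (114, -72, -12)
w2·Gw2 = 30·114 + (-12)·(-72) + (-12)·(-12) = 4428; w2·w2 = 30·30 + (-12)·(-12) + (-12)·(-12) = 1188
λ ≈ 4428/1188 = 3.72727

3.72727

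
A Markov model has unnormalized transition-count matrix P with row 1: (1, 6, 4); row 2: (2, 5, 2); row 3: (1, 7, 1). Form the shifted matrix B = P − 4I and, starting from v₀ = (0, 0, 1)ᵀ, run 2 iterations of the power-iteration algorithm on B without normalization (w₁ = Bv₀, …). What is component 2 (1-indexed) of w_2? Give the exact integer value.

B = P − 4I has rows (-3, 6, 4); (2, 1, 2); (1, 7, -3)
w1 = Bv₀ = ((-3)·0 + 6·0 + 4·1; 2·0 + 1·0 + 2·1; 1·0 + 7·0 + (-3)·1) = (4, 2, -3)
w2 = Bw1 = ((-3)·4 + 6·2 + 4·(-3); 2·4 + 1·2 + 2·(-3); 1·4 + 7·2 + (-3)·(-3)) = (-12, 4, 27)
Requested component of w2: 4

4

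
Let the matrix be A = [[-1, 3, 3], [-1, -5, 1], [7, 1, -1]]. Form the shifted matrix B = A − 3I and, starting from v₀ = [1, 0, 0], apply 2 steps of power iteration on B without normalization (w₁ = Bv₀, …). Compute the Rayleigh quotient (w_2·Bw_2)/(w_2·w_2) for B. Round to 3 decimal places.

-8.553

B = A − 3I has rows (-4, 3, 3); (-1, -8, 1); (7, 1, -4)
w1 = Bv₀ = ((-4)·1 + 3·0 + 3·0; (-1)·1 + (-8)·0 + 1·0; 7·1 + 1·0 + (-4)·0) = (-4, -1, 7)
w2 = Bw1 = ((-4)·(-4) + 3·(-1) + 3·7; (-1)·(-4) + (-8)·(-1) + 1·7; 7·(-4) + 1·(-1) + (-4)·7) = (34, 19, -57)
Bw2 = (-250, -243, 485)
w2·Bw2 = -40762; w2·w2 = 4766; μ ≈ -40762/4766 = -8.553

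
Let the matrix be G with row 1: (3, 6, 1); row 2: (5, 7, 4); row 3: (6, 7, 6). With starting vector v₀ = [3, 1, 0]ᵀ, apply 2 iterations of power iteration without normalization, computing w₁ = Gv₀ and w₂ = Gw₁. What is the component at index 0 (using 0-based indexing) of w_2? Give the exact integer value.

w1 = Gv₀ = (3·3 + 6·1 + 1·0; 5·3 + 7·1 + 4·0; 6·3 + 7·1 + 6·0) = (15, 22, 25)
w2 = Gw1 = (3·15 + 6·22 + 1·25; 5·15 + 7·22 + 4·25; 6·15 + 7·22 + 6·25) = (202, 329, 394)
The requested component of w2 is 202.

202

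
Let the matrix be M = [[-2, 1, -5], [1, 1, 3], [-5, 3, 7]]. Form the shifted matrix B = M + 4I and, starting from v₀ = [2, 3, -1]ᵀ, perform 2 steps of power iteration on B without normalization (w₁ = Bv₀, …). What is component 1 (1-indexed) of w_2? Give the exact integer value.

98

B = M + 4I has rows (2, 1, -5); (1, 5, 3); (-5, 3, 11)
w1 = Bv₀ = (12, 14, -12)
w2 = Bw1 = (98, 46, -150)
Requested component of w2: 98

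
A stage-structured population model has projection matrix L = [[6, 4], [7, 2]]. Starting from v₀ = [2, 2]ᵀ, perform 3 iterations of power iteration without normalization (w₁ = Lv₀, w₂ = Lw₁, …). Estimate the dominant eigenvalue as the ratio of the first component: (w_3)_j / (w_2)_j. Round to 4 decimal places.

w1 = Lv₀ = (6·2 + 4·2; 7·2 + 2·2) = (20, 18)
w2 = Lw1 = (6·20 + 4·18; 7·20 + 2·18) = (192, 176)
w3 = Lw2 = (1856, 1696)
Ratio at component: 1856 / 192 = 9.6667

9.6667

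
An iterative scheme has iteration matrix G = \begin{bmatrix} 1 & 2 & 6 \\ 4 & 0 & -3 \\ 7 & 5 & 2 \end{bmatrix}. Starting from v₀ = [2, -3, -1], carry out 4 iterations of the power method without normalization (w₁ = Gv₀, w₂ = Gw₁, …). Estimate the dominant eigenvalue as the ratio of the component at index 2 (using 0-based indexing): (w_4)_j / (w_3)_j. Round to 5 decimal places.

6.86611

w1 = Gv₀ = (1·2 + 2·(-3) + 6·(-1); 4·2 + 0·(-3) + (-3)·(-1); 7·2 + 5·(-3) + 2·(-1)) = (-10, 11, -3)
w2 = Gw1 = (1·(-10) + 2·11 + 6·(-3); 4·(-10) + 0·11 + (-3)·(-3); 7·(-10) + 5·11 + 2·(-3)) = (-6, -31, -21)
w3 = Gw2 = (-194, 39, -239)
w4 = Gw3 = (-1550, -59, -1641)
Ratio at component: -1641 / -239 = 6.86611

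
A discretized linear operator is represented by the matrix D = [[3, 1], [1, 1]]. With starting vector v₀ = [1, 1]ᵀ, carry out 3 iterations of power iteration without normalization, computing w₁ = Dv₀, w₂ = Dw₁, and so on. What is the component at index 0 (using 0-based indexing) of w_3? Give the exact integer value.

w1 = Dv₀ = (4, 2)
w2 = Dw1 = (14, 6)
w3 = Dw2 = (48, 20)
The requested component of w3 is 48.

48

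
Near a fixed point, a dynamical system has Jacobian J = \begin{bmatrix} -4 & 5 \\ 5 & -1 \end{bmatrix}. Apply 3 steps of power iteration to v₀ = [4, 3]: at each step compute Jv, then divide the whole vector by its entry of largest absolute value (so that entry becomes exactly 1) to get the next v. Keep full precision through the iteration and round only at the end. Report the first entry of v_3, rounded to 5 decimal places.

Jv0 = (-1.000000, 17.000000); divide by 17.000000 → v1 = (-0.058824, 1.000000)
Jv1 = (5.235294, -1.294118); divide by 5.235294 → v2 = (1.000000, -0.247191)
Jv2 = (-5.235955, 5.247191); divide by 5.247191 → v3 = (-0.997859, 1.000000)
Requested entry of v3: -466/467 = -0.99786

-0.99786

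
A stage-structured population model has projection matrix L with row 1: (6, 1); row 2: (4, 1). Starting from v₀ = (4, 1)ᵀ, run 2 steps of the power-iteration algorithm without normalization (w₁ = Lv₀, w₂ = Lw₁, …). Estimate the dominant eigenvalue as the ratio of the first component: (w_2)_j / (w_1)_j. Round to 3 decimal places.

w1 = Lv₀ = (6·4 + 1·1; 4·4 + 1·1) = (25, 17)
w2 = Lw1 = (6·25 + 1·17; 4·25 + 1·17) = (167, 117)
Ratio at component: 167 / 25 = 6.680

6.680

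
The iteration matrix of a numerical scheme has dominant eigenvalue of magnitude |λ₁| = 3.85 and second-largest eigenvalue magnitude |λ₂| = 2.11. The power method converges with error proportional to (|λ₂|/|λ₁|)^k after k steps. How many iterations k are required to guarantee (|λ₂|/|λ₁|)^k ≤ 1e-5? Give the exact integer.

20

|λ₂/λ₁| = 2.11/3.85 = 0.54805
Need k ≥ ln(1e-5) / ln(0.54805) = -11.5129 / -0.6014 ≈ 19.144
Smallest integer k satisfying the bound: 20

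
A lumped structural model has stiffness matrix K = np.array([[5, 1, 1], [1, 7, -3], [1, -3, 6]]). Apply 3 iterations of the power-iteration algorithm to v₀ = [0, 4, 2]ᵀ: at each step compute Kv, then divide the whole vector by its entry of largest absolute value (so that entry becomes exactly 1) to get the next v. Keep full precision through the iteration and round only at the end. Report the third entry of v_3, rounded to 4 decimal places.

Kv0 = (6.00000, 22.00000, 0.00000); divide by 22.00000 → v1 = (0.27273, 1.00000, 0.00000)
Kv1 = (2.36364, 7.27273, -2.72727); divide by 7.27273 → v2 = (0.32500, 1.00000, -0.37500)
Kv2 = (2.25000, 8.45000, -4.92500); divide by 8.45000 → v3 = (0.26627, 1.00000, -0.58284)
Requested entry of v3: -788/1352 = -0.5828

-0.5828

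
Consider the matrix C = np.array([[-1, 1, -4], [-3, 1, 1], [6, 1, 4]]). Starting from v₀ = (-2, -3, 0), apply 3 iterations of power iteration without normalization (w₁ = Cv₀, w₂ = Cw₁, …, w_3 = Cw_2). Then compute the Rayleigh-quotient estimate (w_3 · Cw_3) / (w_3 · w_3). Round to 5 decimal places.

λ ≈ 1.46983

w1 = Cv₀ = ((-1)·(-2) + 1·(-3) + (-4)·0; (-3)·(-2) + 1·(-3) + 1·0; 6·(-2) + 1·(-3) + 4·0) = (-1, 3, -15)
w2 = Cw1 = ((-1)·(-1) + 1·3 + (-4)·(-15); (-3)·(-1) + 1·3 + 1·(-15); 6·(-1) + 1·3 + 4·(-15)) = (64, -9, -63)
w3 = Cw2 = (179, -264, 123)
Cw3 = (-935, -678, 1302)
w3·Cw3 = 179·(-935) + (-264)·(-678) + 123·1302 = 171773; w3·w3 = 179·179 + (-264)·(-264) + 123·123 = 116866
λ ≈ 171773/116866 = 1.46983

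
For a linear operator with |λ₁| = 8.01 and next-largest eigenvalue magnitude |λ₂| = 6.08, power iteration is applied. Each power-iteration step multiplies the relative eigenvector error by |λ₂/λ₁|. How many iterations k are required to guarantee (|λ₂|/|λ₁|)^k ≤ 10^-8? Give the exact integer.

|λ₂/λ₁| = 6.08/8.01 = 0.75905
Need k ≥ ln(10^-8) / ln(0.75905) = -18.4207 / -0.2757 ≈ 66.818
Smallest integer k satisfying the bound: 67

67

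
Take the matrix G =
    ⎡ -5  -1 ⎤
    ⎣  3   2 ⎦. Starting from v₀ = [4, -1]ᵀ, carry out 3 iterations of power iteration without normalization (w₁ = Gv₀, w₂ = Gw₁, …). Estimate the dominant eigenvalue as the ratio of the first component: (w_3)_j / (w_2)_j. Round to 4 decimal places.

-4.5647

w1 = Gv₀ = (-19, 10)
w2 = Gw1 = (85, -37)
w3 = Gw2 = (-388, 181)
Ratio at component: -388 / 85 = -4.5647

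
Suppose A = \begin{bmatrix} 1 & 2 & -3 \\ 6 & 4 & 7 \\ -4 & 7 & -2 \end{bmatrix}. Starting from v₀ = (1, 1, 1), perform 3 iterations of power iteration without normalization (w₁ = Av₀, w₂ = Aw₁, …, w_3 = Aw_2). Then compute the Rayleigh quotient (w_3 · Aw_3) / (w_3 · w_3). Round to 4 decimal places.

λ ≈ 4.6938

w1 = Av₀ = (1·1 + 2·1 + (-3)·1; 6·1 + 4·1 + 7·1; (-4)·1 + 7·1 + (-2)·1) = (0, 17, 1)
w2 = Aw1 = (1·0 + 2·17 + (-3)·1; 6·0 + 4·17 + 7·1; (-4)·0 + 7·17 + (-2)·1) = (31, 75, 117)
w3 = Aw2 = (-170, 1305, 167)
Aw3 = (1939, 5369, 9481)
w3·Aw3 = (-170)·1939 + 1305·5369 + 167·9481 = 8260242; w3·w3 = (-170)·(-170) + 1305·1305 + 167·167 = 1759814
λ ≈ 8260242/1759814 = 4.6938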